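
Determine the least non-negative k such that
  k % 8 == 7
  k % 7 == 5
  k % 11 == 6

215

The moduli are pairwise coprime; N = 8·7·11 = 616.
N/8 = 77; 77 ≡ 5 (mod 8); 5·5 ≡ 1, so inverse 5.
N/7 = 88; 88 ≡ 4 (mod 7); 4·2 ≡ 1, so inverse 2.
N/11 = 56; 56 ≡ 1 (mod 11), inverse 1.
k ≡ 7·77·5 + 5·88·2 + 6·56·1 = 3911.
3911 mod 616 = 215.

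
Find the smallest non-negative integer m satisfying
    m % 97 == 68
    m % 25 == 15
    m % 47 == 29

53515

From m ≡ 68 (mod 97) write m = 68 + 97t. Substituting into m ≡ 15 (mod 25) gives 97t ≡ 22 (mod 25), and since 22⁻¹ ≡ 8 (mod 25), t ≡ 1. Hence m ≡ 68 + 97·1 = 165 (mod 2425).
From m ≡ 165 (mod 2425) write m = 165 + 2425t. Substituting into m ≡ 29 (mod 47) gives 2425t ≡ 5 (mod 47), and since 28⁻¹ ≡ 42 (mod 47), t ≡ 22. Hence m ≡ 165 + 2425·22 = 53515 (mod 113975).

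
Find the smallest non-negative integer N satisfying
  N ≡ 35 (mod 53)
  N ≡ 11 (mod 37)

From N ≡ 35 (mod 53) write N = 35 + 53t. Substituting into N ≡ 11 (mod 37) gives 53t ≡ 13 (mod 37), and since 16⁻¹ ≡ 7 (mod 37), t ≡ 17. Hence N ≡ 35 + 53·17 = 936 (mod 1961).

936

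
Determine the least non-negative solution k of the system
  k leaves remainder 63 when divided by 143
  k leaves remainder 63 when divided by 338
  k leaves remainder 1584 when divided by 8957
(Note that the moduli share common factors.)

gcd(143, 338) = 13 and 13 | (63 − 63), so the pair is consistent; merging gives k ≡ 63 (mod 3718), where 3718 = lcm(143, 338).
gcd(3718, 8957) = 169 and 169 | (1584 − 63), so the pair is consistent; merging gives k ≡ 189681 (mod 197054), where 197054 = lcm(3718, 8957).
The solution is unique modulo lcm(143, 338, 8957) = 197054.

189681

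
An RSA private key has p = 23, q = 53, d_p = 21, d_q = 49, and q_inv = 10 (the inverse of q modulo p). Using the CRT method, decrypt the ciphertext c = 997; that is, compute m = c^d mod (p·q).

992

m₁ = c^(d_p) mod p: c ≡ 8 (mod 23), and 8^21 mod 23 = 3.
m₂ = c^(d_q) mod q: c ≡ 43 (mod 53), and 43^49 mod 53 = 38.
h = q_inv·(m₁ − m₂) mod p = 10·(3 − 38) mod 23 = 18.
m = m₂ + h·q = 38 + 18·53 = 992.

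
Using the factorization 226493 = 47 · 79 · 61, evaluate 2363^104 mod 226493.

131985

Mod 47: 2363 ≡ 13; by Fermat, exponent reduces to 104 mod 46 = 12; 13^12 ≡ 9 (mod 47).
Mod 79: 2363 ≡ 72; by Fermat, exponent reduces to 104 mod 78 = 26; 72^26 ≡ 55 (mod 79).
Mod 61: 2363 ≡ 45; by Fermat, exponent reduces to 104 mod 60 = 44; 45^44 ≡ 42 (mod 61).
Combine by CRT: x ≡ 9 (mod 47), x ≡ 55 (mod 79), x ≡ 42 (mod 61) ⇒ x ≡ 131985 (mod 226493).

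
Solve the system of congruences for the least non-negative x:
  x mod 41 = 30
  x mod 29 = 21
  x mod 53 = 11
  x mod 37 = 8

The moduli are pairwise coprime; N = 41·29·53·37 = 2331629.
N/41 = 56869; 56869 ≡ 2 (mod 41); 2·21 ≡ 1, so inverse 21.
N/29 = 80401; 80401 ≡ 13 (mod 29); 13·9 ≡ 1, so inverse 9.
N/53 = 43993; 43993 ≡ 3 (mod 53); 3·18 ≡ 1, so inverse 18.
N/37 = 63017; 63017 ≡ 6 (mod 37); 6·31 ≡ 1, so inverse 31.
x ≡ 30·56869·21 + 21·80401·9 + 11·43993·18 + 8·63017·31 = 75362089.
75362089 mod 2331629 = 749961.

749961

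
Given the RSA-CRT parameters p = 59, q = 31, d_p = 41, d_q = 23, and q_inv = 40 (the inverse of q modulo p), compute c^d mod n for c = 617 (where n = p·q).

299

m₁ = c^(d_p) mod p: c ≡ 27 (mod 59), and 27^41 mod 59 = 4.
m₂ = c^(d_q) mod q: c ≡ 28 (mod 31), and 28^23 mod 31 = 20.
h = q_inv·(m₁ − m₂) mod p = 40·(4 − 20) mod 59 = 9.
m = m₂ + h·q = 20 + 9·31 = 299.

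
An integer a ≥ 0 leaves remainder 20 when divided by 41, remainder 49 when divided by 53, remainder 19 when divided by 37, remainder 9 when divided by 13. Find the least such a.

The moduli are pairwise coprime; N = 41·53·37·13 = 1045213.
N/41 = 25493; 25493 ≡ 32 (mod 41); 32·9 ≡ 1, so inverse 9.
N/53 = 19721; 19721 ≡ 5 (mod 53); 5·32 ≡ 1, so inverse 32.
N/37 = 28249; 28249 ≡ 18 (mod 37); 18·35 ≡ 1, so inverse 35.
N/13 = 80401; 80401 ≡ 9 (mod 13); 9·3 ≡ 1, so inverse 3.
a ≡ 20·25493·9 + 49·19721·32 + 19·28249·35 + 9·80401·3 = 56467680.
56467680 mod 1045213 = 26178.

26178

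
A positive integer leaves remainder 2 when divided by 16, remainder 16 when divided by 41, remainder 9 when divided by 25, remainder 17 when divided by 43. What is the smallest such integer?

69634

Combine the congruences pairwise.
From x ≡ 2 (mod 16) write x = 2 + 16t. Substituting into x ≡ 16 (mod 41) gives 16t ≡ 14 (mod 41), and since 16⁻¹ ≡ 18 (mod 41), t ≡ 6. Hence x ≡ 2 + 16·6 = 98 (mod 656).
From x ≡ 98 (mod 656) write x = 98 + 656t. Substituting into x ≡ 9 (mod 25) gives 656t ≡ 11 (mod 25), and since 6⁻¹ ≡ 21 (mod 25), t ≡ 6. Hence x ≡ 98 + 656·6 = 4034 (mod 16400).
From x ≡ 4034 (mod 16400) write x = 4034 + 16400t. Substituting into x ≡ 17 (mod 43) gives 16400t ≡ 25 (mod 43), and since 17⁻¹ ≡ 38 (mod 43), t ≡ 4. Hence x ≡ 4034 + 16400·4 = 69634 (mod 705200).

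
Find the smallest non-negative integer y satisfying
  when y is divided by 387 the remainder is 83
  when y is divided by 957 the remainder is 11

Combine the congruences pairwise.
gcd(387, 957) = 3 and 3 | (11 − 83), so the pair is consistent; merging gives y ≡ 28721 (mod 123453), where 123453 = lcm(387, 957).
The solution is unique modulo lcm(387, 957) = 123453.

28721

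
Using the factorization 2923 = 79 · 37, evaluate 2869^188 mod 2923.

Mod 79: 2869 ≡ 25; by Fermat, exponent reduces to 188 mod 78 = 32; 25^32 ≡ 11 (mod 79).
Mod 37: 2869 ≡ 20; by Fermat, exponent reduces to 188 mod 36 = 8; 20^8 ≡ 33 (mod 37).
Combine by CRT: x ≡ 11 (mod 79), x ≡ 33 (mod 37) ⇒ x ≡ 2697 (mod 2923).

2697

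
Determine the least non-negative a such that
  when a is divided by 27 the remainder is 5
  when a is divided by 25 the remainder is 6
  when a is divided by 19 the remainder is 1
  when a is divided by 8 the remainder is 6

85406

From a ≡ 5 (mod 27) write a = 5 + 27t. Substituting into a ≡ 6 (mod 25) gives 27t ≡ 1 (mod 25), and since 2⁻¹ ≡ 13 (mod 25), t ≡ 13. Hence a ≡ 5 + 27·13 = 356 (mod 675).
From a ≡ 356 (mod 675) write a = 356 + 675t. Substituting into a ≡ 1 (mod 19) gives 675t ≡ 6 (mod 19), and since 10⁻¹ ≡ 2 (mod 19), t ≡ 12. Hence a ≡ 356 + 675·12 = 8456 (mod 12825).
From a ≡ 8456 (mod 12825) write a = 8456 + 12825t. Substituting into a ≡ 6 (mod 8) gives 12825t ≡ 6 (mod 8), and since 1⁻¹ ≡ 1 (mod 8), t ≡ 6. Hence a ≡ 8456 + 12825·6 = 85406 (mod 102600).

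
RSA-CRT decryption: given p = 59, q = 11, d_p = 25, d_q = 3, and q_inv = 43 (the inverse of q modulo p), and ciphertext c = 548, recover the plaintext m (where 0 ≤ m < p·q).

m₁ = c^(d_p) mod p: c ≡ 17 (mod 59), and 17^25 mod 59 = 41.
m₂ = c^(d_q) mod q: c ≡ 9 (mod 11), and 9^3 mod 11 = 3.
h = q_inv·(m₁ − m₂) mod p = 43·(41 − 3) mod 59 = 41.
m = m₂ + h·q = 3 + 41·11 = 454.

454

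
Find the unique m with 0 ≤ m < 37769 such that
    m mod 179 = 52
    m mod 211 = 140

9002

From m ≡ 52 (mod 179) write m = 52 + 179t. Substituting into m ≡ 140 (mod 211) gives 179t ≡ 88 (mod 211), and since 179⁻¹ ≡ 178 (mod 211), t ≡ 50. Hence m ≡ 52 + 179·50 = 9002 (mod 37769).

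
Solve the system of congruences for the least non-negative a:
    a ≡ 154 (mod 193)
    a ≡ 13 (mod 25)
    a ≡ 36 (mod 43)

161888

Combine the congruences pairwise.
From a ≡ 154 (mod 193) write a = 154 + 193t. Substituting into a ≡ 13 (mod 25) gives 193t ≡ 9 (mod 25), and since 18⁻¹ ≡ 7 (mod 25), t ≡ 13. Hence a ≡ 154 + 193·13 = 2663 (mod 4825).
From a ≡ 2663 (mod 4825) write a = 2663 + 4825t. Substituting into a ≡ 36 (mod 43) gives 4825t ≡ 39 (mod 43), and since 9⁻¹ ≡ 24 (mod 43), t ≡ 33. Hence a ≡ 2663 + 4825·33 = 161888 (mod 207475).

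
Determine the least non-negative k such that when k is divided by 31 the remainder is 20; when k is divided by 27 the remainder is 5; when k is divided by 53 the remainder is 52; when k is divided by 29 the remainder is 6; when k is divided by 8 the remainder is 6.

7868750

Combine the congruences pairwise.
From k ≡ 20 (mod 31) write k = 20 + 31t. Substituting into k ≡ 5 (mod 27) gives 31t ≡ 12 (mod 27), and since 4⁻¹ ≡ 7 (mod 27), t ≡ 3. Hence k ≡ 20 + 31·3 = 113 (mod 837).
From k ≡ 113 (mod 837) write k = 113 + 837t. Substituting into k ≡ 52 (mod 53) gives 837t ≡ 45 (mod 53), and since 42⁻¹ ≡ 24 (mod 53), t ≡ 20. Hence k ≡ 113 + 837·20 = 16853 (mod 44361).
From k ≡ 16853 (mod 44361) write k = 16853 + 44361t. Substituting into k ≡ 6 (mod 29) gives 44361t ≡ 2 (mod 29), and since 20⁻¹ ≡ 16 (mod 29), t ≡ 3. Hence k ≡ 16853 + 44361·3 = 149936 (mod 1286469).
From k ≡ 149936 (mod 1286469) write k = 149936 + 1286469t. Substituting into k ≡ 6 (mod 8) gives 1286469t ≡ 6 (mod 8), and since 5⁻¹ ≡ 5 (mod 8), t ≡ 6. Hence k ≡ 149936 + 1286469·6 = 7868750 (mod 10291752).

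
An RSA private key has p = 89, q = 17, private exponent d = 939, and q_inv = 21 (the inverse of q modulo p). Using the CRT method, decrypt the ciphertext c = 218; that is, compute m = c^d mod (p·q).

843

d_p = d mod (p−1) = 939 mod 88 = 59; d_q = d mod (q−1) = 11.
m₁ = c^(d_p) mod p: c ≡ 40 (mod 89), and 40^59 mod 89 = 42.
m₂ = c^(d_q) mod q: c ≡ 14 (mod 17), and 14^11 mod 17 = 10.
h = q_inv·(m₁ − m₂) mod p = 21·(42 − 10) mod 89 = 49.
m = m₂ + h·q = 10 + 49·17 = 843.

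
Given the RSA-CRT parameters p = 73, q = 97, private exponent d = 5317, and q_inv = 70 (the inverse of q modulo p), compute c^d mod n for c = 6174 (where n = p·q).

5196

d_p = d mod (p−1) = 5317 mod 72 = 61; d_q = d mod (q−1) = 37.
m₁ = c^(d_p) mod p: c ≡ 42 (mod 73), and 42^61 mod 73 = 13.
m₂ = c^(d_q) mod q: c ≡ 63 (mod 97), and 63^37 mod 97 = 55.
h = q_inv·(m₁ − m₂) mod p = 70·(13 − 55) mod 73 = 53.
m = m₂ + h·q = 55 + 53·97 = 5196.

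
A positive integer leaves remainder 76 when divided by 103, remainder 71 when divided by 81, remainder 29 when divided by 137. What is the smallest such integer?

Combine the congruences pairwise.
From m ≡ 76 (mod 103) write m = 76 + 103t. Substituting into m ≡ 71 (mod 81) gives 103t ≡ 76 (mod 81), and since 22⁻¹ ≡ 70 (mod 81), t ≡ 55. Hence m ≡ 76 + 103·55 = 5741 (mod 8343).
From m ≡ 5741 (mod 8343) write m = 5741 + 8343t. Substituting into m ≡ 29 (mod 137) gives 8343t ≡ 42 (mod 137), and since 123⁻¹ ≡ 88 (mod 137), t ≡ 134. Hence m ≡ 5741 + 8343·134 = 1123703 (mod 1142991).

1123703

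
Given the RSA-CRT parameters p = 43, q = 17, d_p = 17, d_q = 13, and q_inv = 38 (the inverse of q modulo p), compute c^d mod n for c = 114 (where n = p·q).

m₁ = c^(d_p) mod p: c ≡ 28 (mod 43), and 28^17 mod 43 = 3.
m₂ = c^(d_q) mod q: c ≡ 12 (mod 17), and 12^13 mod 17 = 14.
h = q_inv·(m₁ − m₂) mod p = 38·(3 − 14) mod 43 = 12.
m = m₂ + h·q = 14 + 12·17 = 218.

218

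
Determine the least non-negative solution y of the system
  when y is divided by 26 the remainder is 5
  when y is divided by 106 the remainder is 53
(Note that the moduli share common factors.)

gcd(26, 106) = 2 and 2 | (53 − 5), so the pair is consistent; merging gives y ≡ 265 (mod 1378), where 1378 = lcm(26, 106).
The solution is unique modulo lcm(26, 106) = 1378.

265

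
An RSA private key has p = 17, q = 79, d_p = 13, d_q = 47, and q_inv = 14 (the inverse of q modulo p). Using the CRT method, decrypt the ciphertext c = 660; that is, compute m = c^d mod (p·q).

m₁ = c^(d_p) mod p: c ≡ 14 (mod 17), and 14^13 mod 17 = 5.
m₂ = c^(d_q) mod q: c ≡ 28 (mod 79), and 28^47 mod 79 = 47.
h = q_inv·(m₁ − m₂) mod p = 14·(5 − 47) mod 17 = 7.
m = m₂ + h·q = 47 + 7·79 = 600.

600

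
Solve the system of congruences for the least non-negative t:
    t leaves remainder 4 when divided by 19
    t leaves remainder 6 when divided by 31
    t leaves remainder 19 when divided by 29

The moduli are pairwise coprime; N = 19·31·29 = 17081.
N/19 = 899; 899 ≡ 6 (mod 19); 6·16 ≡ 1, so inverse 16.
N/31 = 551; 551 ≡ 24 (mod 31); 24·22 ≡ 1, so inverse 22.
N/29 = 589; 589 ≡ 9 (mod 29); 9·13 ≡ 1, so inverse 13.
t ≡ 4·899·16 + 6·551·22 + 19·589·13 = 275751.
275751 mod 17081 = 2455.

2455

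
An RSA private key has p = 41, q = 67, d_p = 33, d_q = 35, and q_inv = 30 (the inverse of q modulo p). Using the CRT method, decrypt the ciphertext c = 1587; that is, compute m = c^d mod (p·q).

m₁ = c^(d_p) mod p: c ≡ 29 (mod 41), and 29^33 mod 41 = 13.
m₂ = c^(d_q) mod q: c ≡ 46 (mod 67), and 46^35 mod 67 = 28.
h = q_inv·(m₁ − m₂) mod p = 30·(13 − 28) mod 41 = 1.
m = m₂ + h·q = 28 + 1·67 = 95.

95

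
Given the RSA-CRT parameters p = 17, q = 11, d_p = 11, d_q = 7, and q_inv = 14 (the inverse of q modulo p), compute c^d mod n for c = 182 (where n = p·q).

74

m₁ = c^(d_p) mod p: c ≡ 12 (mod 17), and 12^11 mod 17 = 6.
m₂ = c^(d_q) mod q: c ≡ 6 (mod 11), and 6^7 mod 11 = 8.
h = q_inv·(m₁ − m₂) mod p = 14·(6 − 8) mod 17 = 6.
m = m₂ + h·q = 8 + 6·11 = 74.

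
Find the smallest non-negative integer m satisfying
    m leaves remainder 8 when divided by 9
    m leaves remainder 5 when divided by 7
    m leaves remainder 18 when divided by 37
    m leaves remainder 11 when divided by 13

The moduli are pairwise coprime; N = 9·7·37·13 = 30303.
N/9 = 3367; 3367 ≡ 1 (mod 9), inverse 1.
N/7 = 4329; 4329 ≡ 3 (mod 7); 3·5 ≡ 1, so inverse 5.
N/37 = 819; 819 ≡ 5 (mod 37); 5·15 ≡ 1, so inverse 15.
N/13 = 2331; 2331 ≡ 4 (mod 13); 4·10 ≡ 1, so inverse 10.
m ≡ 8·3367·1 + 5·4329·5 + 18·819·15 + 11·2331·10 = 612701.
612701 mod 30303 = 6641.

6641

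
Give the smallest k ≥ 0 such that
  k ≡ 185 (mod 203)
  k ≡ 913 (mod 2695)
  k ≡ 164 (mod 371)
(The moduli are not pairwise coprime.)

3092078

gcd(203, 2695) = 7 and 7 | (913 − 185), so the pair is consistent; merging gives k ≡ 44033 (mod 78155), where 78155 = lcm(203, 2695).
gcd(78155, 371) = 7 and 7 | (164 − 44033), so the pair is consistent; merging gives k ≡ 3092078 (mod 4142215), where 4142215 = lcm(78155, 371).
The solution is unique modulo lcm(203, 2695, 371) = 4142215.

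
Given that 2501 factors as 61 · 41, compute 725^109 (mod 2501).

1401

Mod 61: 725 ≡ 54; by Fermat, exponent reduces to 109 mod 60 = 49; 54^49 ≡ 59 (mod 61).
Mod 41: 725 ≡ 28; by Fermat, exponent reduces to 109 mod 40 = 29; 28^29 ≡ 7 (mod 41).
Combine by CRT: x ≡ 59 (mod 61), x ≡ 7 (mod 41) ⇒ x ≡ 1401 (mod 2501).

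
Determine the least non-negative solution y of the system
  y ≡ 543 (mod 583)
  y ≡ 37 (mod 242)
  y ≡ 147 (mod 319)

gcd(583, 242) = 11 and 11 | (37 − 543), so the pair is consistent; merging gives y ≡ 7539 (mod 12826), where 12826 = lcm(583, 242).
gcd(12826, 319) = 11 and 11 | (147 − 7539), so the pair is consistent; merging gives y ≡ 58843 (mod 371954), where 371954 = lcm(12826, 319).
The solution is unique modulo lcm(583, 242, 319) = 371954.

58843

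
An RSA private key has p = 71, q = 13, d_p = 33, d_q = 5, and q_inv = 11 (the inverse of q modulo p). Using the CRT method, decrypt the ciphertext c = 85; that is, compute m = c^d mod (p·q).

401

m₁ = c^(d_p) mod p: c ≡ 14 (mod 71), and 14^33 mod 71 = 46.
m₂ = c^(d_q) mod q: c ≡ 7 (mod 13), and 7^5 mod 13 = 11.
h = q_inv·(m₁ − m₂) mod p = 11·(46 − 11) mod 71 = 30.
m = m₂ + h·q = 11 + 30·13 = 401.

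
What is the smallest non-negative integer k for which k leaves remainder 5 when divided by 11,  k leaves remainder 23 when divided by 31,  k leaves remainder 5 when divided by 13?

From k ≡ 5 (mod 11) write k = 5 + 11t. Substituting into k ≡ 23 (mod 31) gives 11t ≡ 18 (mod 31), and since 11⁻¹ ≡ 17 (mod 31), t ≡ 27. Hence k ≡ 5 + 11·27 = 302 (mod 341).
From k ≡ 302 (mod 341) write k = 302 + 341t. Substituting into k ≡ 5 (mod 13) gives 341t ≡ 2 (mod 13), and since 3⁻¹ ≡ 9 (mod 13), t ≡ 5. Hence k ≡ 302 + 341·5 = 2007 (mod 4433).

2007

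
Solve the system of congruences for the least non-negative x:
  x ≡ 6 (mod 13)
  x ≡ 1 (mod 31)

Combine the congruences pairwise.
From x ≡ 6 (mod 13) write x = 6 + 13t. Substituting into x ≡ 1 (mod 31) gives 13t ≡ 26 (mod 31), and since 13⁻¹ ≡ 12 (mod 31), t ≡ 2. Hence x ≡ 6 + 13·2 = 32 (mod 403).

32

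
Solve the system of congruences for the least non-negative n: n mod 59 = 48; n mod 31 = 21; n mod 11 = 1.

Combine the congruences pairwise.
From n ≡ 48 (mod 59) write n = 48 + 59t. Substituting into n ≡ 21 (mod 31) gives 59t ≡ 4 (mod 31), and since 28⁻¹ ≡ 10 (mod 31), t ≡ 9. Hence n ≡ 48 + 59·9 = 579 (mod 1829).
From n ≡ 579 (mod 1829) write n = 579 + 1829t. Substituting into n ≡ 1 (mod 11) gives 1829t ≡ 5 (mod 11), and since 3⁻¹ ≡ 4 (mod 11), t ≡ 9. Hence n ≡ 579 + 1829·9 = 17040 (mod 20119).

17040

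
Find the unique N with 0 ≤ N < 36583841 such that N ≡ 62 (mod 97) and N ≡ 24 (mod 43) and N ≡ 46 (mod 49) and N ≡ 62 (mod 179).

22554599

The moduli are pairwise coprime; M = 97·43·49·179 = 36583841.
M/97 = 377153; 377153 ≡ 17 (mod 97); 17·40 ≡ 1, so inverse 40.
M/43 = 850787; 850787 ≡ 32 (mod 43); 32·39 ≡ 1, so inverse 39.
M/49 = 746609; 746609 ≡ 45 (mod 49); 45·12 ≡ 1, so inverse 12.
M/179 = 204379; 204379 ≡ 140 (mod 179); 140·78 ≡ 1, so inverse 78.
N ≡ 62·377153·40 + 24·850787·39 + 46·746609·12 + 62·204379·78 = 3132181084.
3132181084 mod 36583841 = 22554599.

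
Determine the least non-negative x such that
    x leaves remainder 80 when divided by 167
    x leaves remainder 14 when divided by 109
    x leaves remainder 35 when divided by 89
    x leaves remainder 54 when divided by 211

327773151

The moduli are pairwise coprime; N = 167·109·89·211 = 341834137.
N/167 = 2046911; 2046911 ≡ 159 (mod 167); 159·146 ≡ 1, so inverse 146.
N/109 = 3136093; 3136093 ≡ 54 (mod 109); 54·107 ≡ 1, so inverse 107.
N/89 = 3840833; 3840833 ≡ 38 (mod 89); 38·82 ≡ 1, so inverse 82.
N/211 = 1620067; 1620067 ≡ 9 (mod 211); 9·47 ≡ 1, so inverse 47.
x ≡ 80·2046911·146 + 14·3136093·107 + 35·3840833·82 + 54·1620067·47 = 43740708550.
43740708550 mod 341834137 = 327773151.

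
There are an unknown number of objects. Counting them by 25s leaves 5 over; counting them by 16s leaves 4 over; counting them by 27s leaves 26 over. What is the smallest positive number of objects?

Combine the congruences pairwise.
From N ≡ 5 (mod 25) write N = 5 + 25t. Substituting into N ≡ 4 (mod 16) gives 25t ≡ 15 (mod 16), and since 9⁻¹ ≡ 9 (mod 16), t ≡ 7. Hence N ≡ 5 + 25·7 = 180 (mod 400).
From N ≡ 180 (mod 400) write N = 180 + 400t. Substituting into N ≡ 26 (mod 27) gives 400t ≡ 8 (mod 27), and since 22⁻¹ ≡ 16 (mod 27), t ≡ 20. Hence N ≡ 180 + 400·20 = 8180 (mod 10800).

8180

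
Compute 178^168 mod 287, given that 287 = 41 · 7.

1

Mod 41: 178 ≡ 14; by Fermat, exponent reduces to 168 mod 40 = 8; 14^8 ≡ 1 (mod 41).
Mod 7: 178 ≡ 3; since 6 | 168, by Fermat 3^168 ≡ 1 (mod 7).
Combine by CRT: x ≡ 1 (mod 41), x ≡ 1 (mod 7) ⇒ x ≡ 1 (mod 287).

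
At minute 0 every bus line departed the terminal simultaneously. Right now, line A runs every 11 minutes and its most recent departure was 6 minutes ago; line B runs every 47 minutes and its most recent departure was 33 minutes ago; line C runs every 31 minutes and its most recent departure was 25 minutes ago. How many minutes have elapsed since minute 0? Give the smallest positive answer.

The moduli are pairwise coprime; N = 11·47·31 = 16027.
N/11 = 1457; 1457 ≡ 5 (mod 11); 5·9 ≡ 1, so inverse 9.
N/47 = 341; 341 ≡ 12 (mod 47); 12·4 ≡ 1, so inverse 4.
N/31 = 517; 517 ≡ 21 (mod 31); 21·3 ≡ 1, so inverse 3.
t ≡ 6·1457·9 + 33·341·4 + 25·517·3 = 162465.
162465 mod 16027 = 2195.

2195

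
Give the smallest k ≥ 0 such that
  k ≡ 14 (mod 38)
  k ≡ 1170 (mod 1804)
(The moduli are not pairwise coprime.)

gcd(38, 1804) = 2 and 2 | (1170 − 14), so the pair is consistent; merging gives k ≡ 30034 (mod 34276), where 34276 = lcm(38, 1804).
The solution is unique modulo lcm(38, 1804) = 34276.

30034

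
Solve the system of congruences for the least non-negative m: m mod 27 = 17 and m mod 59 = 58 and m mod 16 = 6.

6902

From m ≡ 17 (mod 27) write m = 17 + 27t. Substituting into m ≡ 58 (mod 59) gives 27t ≡ 41 (mod 59), and since 27⁻¹ ≡ 35 (mod 59), t ≡ 19. Hence m ≡ 17 + 27·19 = 530 (mod 1593).
From m ≡ 530 (mod 1593) write m = 530 + 1593t. Substituting into m ≡ 6 (mod 16) gives 1593t ≡ 4 (mod 16), and since 9⁻¹ ≡ 9 (mod 16), t ≡ 4. Hence m ≡ 530 + 1593·4 = 6902 (mod 25488).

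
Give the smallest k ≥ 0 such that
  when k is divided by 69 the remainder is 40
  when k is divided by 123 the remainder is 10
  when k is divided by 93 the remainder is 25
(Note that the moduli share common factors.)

Combine the congruences pairwise.
gcd(69, 123) = 3 and 3 | (10 − 40), so the pair is consistent; merging gives k ≡ 2593 (mod 2829), where 2829 = lcm(69, 123).
gcd(2829, 93) = 3 and 3 | (25 − 2593), so the pair is consistent; merging gives k ≡ 59173 (mod 87699), where 87699 = lcm(2829, 93).
The solution is unique modulo lcm(69, 123, 93) = 87699.

59173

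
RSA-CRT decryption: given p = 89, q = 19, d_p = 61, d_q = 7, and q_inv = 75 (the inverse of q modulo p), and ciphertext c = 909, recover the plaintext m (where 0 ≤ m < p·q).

m₁ = c^(d_p) mod p: c ≡ 19 (mod 89), and 19^61 mod 89 = 13.
m₂ = c^(d_q) mod q: c ≡ 16 (mod 19), and 16^7 mod 19 = 17.
h = q_inv·(m₁ − m₂) mod p = 75·(13 − 17) mod 89 = 56.
m = m₂ + h·q = 17 + 56·19 = 1081.

1081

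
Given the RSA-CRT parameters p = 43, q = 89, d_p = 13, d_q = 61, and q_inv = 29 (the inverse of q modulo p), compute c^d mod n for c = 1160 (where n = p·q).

1418

m₁ = c^(d_p) mod p: c ≡ 42 (mod 43), and 42^13 mod 43 = 42.
m₂ = c^(d_q) mod q: c ≡ 3 (mod 89), and 3^61 mod 89 = 83.
h = q_inv·(m₁ − m₂) mod p = 29·(42 − 83) mod 43 = 15.
m = m₂ + h·q = 83 + 15·89 = 1418.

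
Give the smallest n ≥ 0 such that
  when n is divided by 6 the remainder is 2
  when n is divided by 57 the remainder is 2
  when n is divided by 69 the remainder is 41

Combine the congruences pairwise.
gcd(6, 57) = 3 and 3 | (2 − 2), so the pair is consistent; merging gives n ≡ 2 (mod 114), where 114 = lcm(6, 57).
gcd(114, 69) = 3 and 3 | (41 − 2), so the pair is consistent; merging gives n ≡ 800 (mod 2622), where 2622 = lcm(114, 69).
The solution is unique modulo lcm(6, 57, 69) = 2622.

800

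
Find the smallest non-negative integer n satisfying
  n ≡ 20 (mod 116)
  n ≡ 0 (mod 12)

gcd(116, 12) = 4 and 4 | (0 − 20), so the pair is consistent; merging gives n ≡ 252 (mod 348), where 348 = lcm(116, 12).
The solution is unique modulo lcm(116, 12) = 348.

252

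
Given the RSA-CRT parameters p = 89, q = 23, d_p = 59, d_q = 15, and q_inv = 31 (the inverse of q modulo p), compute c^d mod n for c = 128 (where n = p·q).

64

m₁ = c^(d_p) mod p: c ≡ 39 (mod 89), and 39^59 mod 89 = 64.
m₂ = c^(d_q) mod q: c ≡ 13 (mod 23), and 13^15 mod 23 = 18.
h = q_inv·(m₁ − m₂) mod p = 31·(64 − 18) mod 89 = 2.
m = m₂ + h·q = 18 + 2·23 = 64.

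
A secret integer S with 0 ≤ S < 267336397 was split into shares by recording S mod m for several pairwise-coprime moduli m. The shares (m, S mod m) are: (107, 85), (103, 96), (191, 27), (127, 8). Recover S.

From S ≡ 85 (mod 107) write S = 85 + 107t. Substituting into S ≡ 96 (mod 103) gives 107t ≡ 11 (mod 103), and since 4⁻¹ ≡ 26 (mod 103), t ≡ 80. Hence S ≡ 85 + 107·80 = 8645 (mod 11021).
From S ≡ 8645 (mod 11021) write S = 8645 + 11021t. Substituting into S ≡ 27 (mod 191) gives 11021t ≡ 168 (mod 191), and since 134⁻¹ ≡ 67 (mod 191), t ≡ 178. Hence S ≡ 8645 + 11021·178 = 1970383 (mod 2105011).
From S ≡ 1970383 (mod 2105011) write S = 1970383 + 2105011t. Substituting into S ≡ 8 (mod 127) gives 2105011t ≡ 30 (mod 127), and since 113⁻¹ ≡ 9 (mod 127), t ≡ 16. Hence S ≡ 1970383 + 2105011·16 = 35650559 (mod 267336397).

35650559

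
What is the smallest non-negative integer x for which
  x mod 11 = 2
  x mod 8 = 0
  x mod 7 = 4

From x ≡ 2 (mod 11) write x = 2 + 11t. Substituting into x ≡ 0 (mod 8) gives 11t ≡ 6 (mod 8), and since 3⁻¹ ≡ 3 (mod 8), t ≡ 2. Hence x ≡ 2 + 11·2 = 24 (mod 88).
From x ≡ 24 (mod 88) write x = 24 + 88t. Substituting into x ≡ 4 (mod 7) gives 88t ≡ 1 (mod 7), and since 4⁻¹ ≡ 2 (mod 7), t ≡ 2. Hence x ≡ 24 + 88·2 = 200 (mod 616).

200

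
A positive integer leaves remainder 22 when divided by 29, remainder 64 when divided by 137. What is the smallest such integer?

Combine the congruences pairwise.
From n ≡ 22 (mod 29) write n = 22 + 29t. Substituting into n ≡ 64 (mod 137) gives 29t ≡ 42 (mod 137), and since 29⁻¹ ≡ 52 (mod 137), t ≡ 129. Hence n ≡ 22 + 29·129 = 3763 (mod 3973).

3763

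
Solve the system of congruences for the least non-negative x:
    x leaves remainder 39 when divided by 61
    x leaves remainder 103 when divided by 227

Combine the congruences pairwise.
From x ≡ 39 (mod 61) write x = 39 + 61t. Substituting into x ≡ 103 (mod 227) gives 61t ≡ 64 (mod 227), and since 61⁻¹ ≡ 67 (mod 227), t ≡ 202. Hence x ≡ 39 + 61·202 = 12361 (mod 13847).

12361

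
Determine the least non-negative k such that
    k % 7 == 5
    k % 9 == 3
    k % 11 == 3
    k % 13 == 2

8517

The moduli are pairwise coprime; N = 7·9·11·13 = 9009.
N/7 = 1287; 1287 ≡ 6 (mod 7); 6·6 ≡ 1, so inverse 6.
N/9 = 1001; 1001 ≡ 2 (mod 9); 2·5 ≡ 1, so inverse 5.
N/11 = 819; 819 ≡ 5 (mod 11); 5·9 ≡ 1, so inverse 9.
N/13 = 693; 693 ≡ 4 (mod 13); 4·10 ≡ 1, so inverse 10.
k ≡ 5·1287·6 + 3·1001·5 + 3·819·9 + 2·693·10 = 89598.
89598 mod 9009 = 8517.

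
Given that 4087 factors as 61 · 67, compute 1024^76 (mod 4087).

Mod 61: 1024 ≡ 48; by Fermat, exponent reduces to 76 mod 60 = 16; 48^16 ≡ 13 (mod 61).
Mod 67: 1024 ≡ 19; by Fermat, exponent reduces to 76 mod 66 = 10; 19^10 ≡ 65 (mod 67).
Combine by CRT: x ≡ 13 (mod 61), x ≡ 65 (mod 67) ⇒ x ≡ 2209 (mod 4087).

2209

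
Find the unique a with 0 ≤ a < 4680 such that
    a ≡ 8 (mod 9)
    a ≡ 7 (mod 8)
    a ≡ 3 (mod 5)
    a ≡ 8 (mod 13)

The moduli are pairwise coprime; N = 9·8·5·13 = 4680.
N/9 = 520; 520 ≡ 7 (mod 9); 7·4 ≡ 1, so inverse 4.
N/8 = 585; 585 ≡ 1 (mod 8), inverse 1.
N/5 = 936; 936 ≡ 1 (mod 5), inverse 1.
N/13 = 360; 360 ≡ 9 (mod 13); 9·3 ≡ 1, so inverse 3.
a ≡ 8·520·4 + 7·585·1 + 3·936·1 + 8·360·3 = 32183.
32183 mod 4680 = 4103.

4103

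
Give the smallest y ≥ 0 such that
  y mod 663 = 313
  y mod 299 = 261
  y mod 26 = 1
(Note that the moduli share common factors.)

24181

gcd(663, 299) = 13 and 13 | (261 − 313), so the pair is consistent; merging gives y ≡ 8932 (mod 15249), where 15249 = lcm(663, 299).
gcd(15249, 26) = 13 and 13 | (1 − 8932), so the pair is consistent; merging gives y ≡ 24181 (mod 30498), where 30498 = lcm(15249, 26).
The solution is unique modulo lcm(663, 299, 26) = 30498.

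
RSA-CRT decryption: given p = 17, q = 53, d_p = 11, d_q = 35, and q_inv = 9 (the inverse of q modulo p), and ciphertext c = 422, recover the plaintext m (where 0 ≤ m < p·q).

724

m₁ = c^(d_p) mod p: c ≡ 14 (mod 17), and 14^11 mod 17 = 10.
m₂ = c^(d_q) mod q: c ≡ 51 (mod 53), and 51^35 mod 53 = 35.
h = q_inv·(m₁ − m₂) mod p = 9·(10 − 35) mod 17 = 13.
m = m₂ + h·q = 35 + 13·53 = 724.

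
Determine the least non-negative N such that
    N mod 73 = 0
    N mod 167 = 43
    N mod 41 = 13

388652

The moduli are pairwise coprime; M = 73·167·41 = 499831.
M/73 = 6847; 6847 ≡ 58 (mod 73); 58·34 ≡ 1, so inverse 34.
M/167 = 2993; 2993 ≡ 154 (mod 167); 154·77 ≡ 1, so inverse 77.
M/41 = 12191; 12191 ≡ 14 (mod 41); 14·3 ≡ 1, so inverse 3.
N ≡ 0·6847·34 + 43·2993·77 + 13·12191·3 = 10385272.
10385272 mod 499831 = 388652.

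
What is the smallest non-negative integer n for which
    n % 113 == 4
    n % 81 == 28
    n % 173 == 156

From n ≡ 4 (mod 113) write n = 4 + 113t. Substituting into n ≡ 28 (mod 81) gives 113t ≡ 24 (mod 81), and since 32⁻¹ ≡ 38 (mod 81), t ≡ 21. Hence n ≡ 4 + 113·21 = 2377 (mod 9153).
From n ≡ 2377 (mod 9153) write n = 2377 + 9153t. Substituting into n ≡ 156 (mod 173) gives 9153t ≡ 28 (mod 173), and since 157⁻¹ ≡ 54 (mod 173), t ≡ 128. Hence n ≡ 2377 + 9153·128 = 1173961 (mod 1583469).

1173961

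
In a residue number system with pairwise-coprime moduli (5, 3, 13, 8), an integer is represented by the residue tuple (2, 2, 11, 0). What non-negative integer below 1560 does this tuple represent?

The moduli are pairwise coprime; N = 5·3·13·8 = 1560.
N/5 = 312; 312 ≡ 2 (mod 5); 2·3 ≡ 1, so inverse 3.
N/3 = 520; 520 ≡ 1 (mod 3), inverse 1.
N/13 = 120; 120 ≡ 3 (mod 13); 3·9 ≡ 1, so inverse 9.
N/8 = 195; 195 ≡ 3 (mod 8); 3·3 ≡ 1, so inverse 3.
x ≡ 2·312·3 + 2·520·1 + 11·120·9 + 0·195·3 = 14792.
14792 mod 1560 = 752.

752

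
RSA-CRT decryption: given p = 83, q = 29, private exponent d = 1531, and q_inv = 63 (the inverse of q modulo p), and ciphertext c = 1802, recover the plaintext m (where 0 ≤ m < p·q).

d_p = d mod (p−1) = 1531 mod 82 = 55; d_q = d mod (q−1) = 19.
m₁ = c^(d_p) mod p: c ≡ 59 (mod 83), and 59^55 mod 83 = 61.
m₂ = c^(d_q) mod q: c ≡ 4 (mod 29), and 4^19 mod 29 = 9.
h = q_inv·(m₁ − m₂) mod p = 63·(61 − 9) mod 83 = 39.
m = m₂ + h·q = 9 + 39·29 = 1140.

1140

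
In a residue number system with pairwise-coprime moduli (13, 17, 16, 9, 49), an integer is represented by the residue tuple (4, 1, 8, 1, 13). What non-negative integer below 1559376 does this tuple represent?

From x ≡ 4 (mod 13) write x = 4 + 13t. Substituting into x ≡ 1 (mod 17) gives 13t ≡ 14 (mod 17), and since 13⁻¹ ≡ 4 (mod 17), t ≡ 5. Hence x ≡ 4 + 13·5 = 69 (mod 221).
From x ≡ 69 (mod 221) write x = 69 + 221t. Substituting into x ≡ 8 (mod 16) gives 221t ≡ 3 (mod 16), and since 13⁻¹ ≡ 5 (mod 16), t ≡ 15. Hence x ≡ 69 + 221·15 = 3384 (mod 3536).
From x ≡ 3384 (mod 3536) write x = 3384 + 3536t. Substituting into x ≡ 1 (mod 9) gives 3536t ≡ 1 (mod 9), and since 8⁻¹ ≡ 8 (mod 9), t ≡ 8. Hence x ≡ 3384 + 3536·8 = 31672 (mod 31824).
From x ≡ 31672 (mod 31824) write x = 31672 + 31824t. Substituting into x ≡ 13 (mod 49) gives 31824t ≡ 44 (mod 49), and since 23⁻¹ ≡ 32 (mod 49), t ≡ 36. Hence x ≡ 31672 + 31824·36 = 1177336 (mod 1559376).

1177336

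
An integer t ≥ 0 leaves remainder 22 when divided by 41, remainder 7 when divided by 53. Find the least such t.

1703

From t ≡ 22 (mod 41) write t = 22 + 41s. Substituting into t ≡ 7 (mod 53) gives 41s ≡ 38 (mod 53), and since 41⁻¹ ≡ 22 (mod 53), s ≡ 41. Hence t ≡ 22 + 41·41 = 1703 (mod 2173).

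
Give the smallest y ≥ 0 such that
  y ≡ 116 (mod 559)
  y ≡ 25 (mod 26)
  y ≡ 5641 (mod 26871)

435577

gcd(559, 26) = 13 and 13 | (25 − 116), so the pair is consistent; merging gives y ≡ 675 (mod 1118), where 1118 = lcm(559, 26).
gcd(1118, 26871) = 13 and 13 | (5641 − 675), so the pair is consistent; merging gives y ≡ 435577 (mod 2310906), where 2310906 = lcm(1118, 26871).
The solution is unique modulo lcm(559, 26, 26871) = 2310906.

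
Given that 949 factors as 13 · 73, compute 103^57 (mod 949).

168

Mod 13: 103 ≡ 12; by Fermat, exponent reduces to 57 mod 12 = 9; 12^9 ≡ 12 (mod 13).
Mod 73: 103 ≡ 30; 30^57 ≡ 22 (mod 73).
Combine by CRT: x ≡ 12 (mod 13), x ≡ 22 (mod 73) ⇒ x ≡ 168 (mod 949).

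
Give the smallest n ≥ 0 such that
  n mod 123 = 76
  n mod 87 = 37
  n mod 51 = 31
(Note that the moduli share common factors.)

26398

gcd(123, 87) = 3 and 3 | (37 − 76), so the pair is consistent; merging gives n ≡ 1429 (mod 3567), where 3567 = lcm(123, 87).
gcd(3567, 51) = 3 and 3 | (31 − 1429), so the pair is consistent; merging gives n ≡ 26398 (mod 60639), where 60639 = lcm(3567, 51).
The solution is unique modulo lcm(123, 87, 51) = 60639.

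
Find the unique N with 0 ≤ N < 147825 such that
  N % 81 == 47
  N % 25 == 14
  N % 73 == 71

136289

The moduli are pairwise coprime; M = 81·25·73 = 147825.
M/81 = 1825; 1825 ≡ 43 (mod 81); 43·49 ≡ 1, so inverse 49.
M/25 = 5913; 5913 ≡ 13 (mod 25); 13·2 ≡ 1, so inverse 2.
M/73 = 2025; 2025 ≡ 54 (mod 73); 54·23 ≡ 1, so inverse 23.
N ≡ 47·1825·49 + 14·5913·2 + 71·2025·23 = 7675364.
7675364 mod 147825 = 136289.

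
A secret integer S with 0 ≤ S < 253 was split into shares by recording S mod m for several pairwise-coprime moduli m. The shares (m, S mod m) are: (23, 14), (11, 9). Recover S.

Combine the congruences pairwise.
From S ≡ 14 (mod 23) write S = 14 + 23t. Substituting into S ≡ 9 (mod 11) gives 23t ≡ 6 (mod 11), and since 1⁻¹ ≡ 1 (mod 11), t ≡ 6. Hence S ≡ 14 + 23·6 = 152 (mod 253).

152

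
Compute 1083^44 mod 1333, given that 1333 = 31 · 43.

1225

Mod 31: 1083 ≡ 29; by Fermat, exponent reduces to 44 mod 30 = 14; 29^14 ≡ 16 (mod 31).
Mod 43: 1083 ≡ 8; by Fermat, exponent reduces to 44 mod 42 = 2; 8^2 ≡ 21 (mod 43).
Combine by CRT: x ≡ 16 (mod 31), x ≡ 21 (mod 43) ⇒ x ≡ 1225 (mod 1333).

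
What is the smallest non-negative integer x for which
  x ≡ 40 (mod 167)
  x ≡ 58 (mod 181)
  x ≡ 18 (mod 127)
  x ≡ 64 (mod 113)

From x ≡ 40 (mod 167) write x = 40 + 167t. Substituting into x ≡ 58 (mod 181) gives 167t ≡ 18 (mod 181), and since 167⁻¹ ≡ 168 (mod 181), t ≡ 128. Hence x ≡ 40 + 167·128 = 21416 (mod 30227).
From x ≡ 21416 (mod 30227) write x = 21416 + 30227t. Substituting into x ≡ 18 (mod 127) gives 30227t ≡ 65 (mod 127), and since 1⁻¹ ≡ 1 (mod 127), t ≡ 65. Hence x ≡ 21416 + 30227·65 = 1986171 (mod 3838829).
From x ≡ 1986171 (mod 3838829) write x = 1986171 + 3838829t. Substituting into x ≡ 64 (mod 113) gives 3838829t ≡ 94 (mod 113), and since 106⁻¹ ≡ 16 (mod 113), t ≡ 35. Hence x ≡ 1986171 + 3838829·35 = 136345186 (mod 433787677).

136345186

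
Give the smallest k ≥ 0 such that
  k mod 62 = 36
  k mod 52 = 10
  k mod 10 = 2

842

gcd(62, 52) = 2 and 2 | (10 − 36), so the pair is consistent; merging gives k ≡ 842 (mod 1612), where 1612 = lcm(62, 52).
gcd(1612, 10) = 2 and 2 | (2 − 842), so the pair is consistent; merging gives k ≡ 842 (mod 8060), where 8060 = lcm(1612, 10).
The solution is unique modulo lcm(62, 52, 10) = 8060.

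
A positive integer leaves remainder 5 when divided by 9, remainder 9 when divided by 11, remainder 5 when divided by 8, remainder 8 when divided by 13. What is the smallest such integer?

The moduli are pairwise coprime; N = 9·11·8·13 = 10296.
N/9 = 1144; 1144 ≡ 1 (mod 9), inverse 1.
N/11 = 936; 936 ≡ 1 (mod 11), inverse 1.
N/8 = 1287; 1287 ≡ 7 (mod 8); 7·7 ≡ 1, so inverse 7.
N/13 = 792; 792 ≡ 12 (mod 13); 12·12 ≡ 1, so inverse 12.
a ≡ 5·1144·1 + 9·936·1 + 5·1287·7 + 8·792·12 = 135221.
135221 mod 10296 = 1373.

1373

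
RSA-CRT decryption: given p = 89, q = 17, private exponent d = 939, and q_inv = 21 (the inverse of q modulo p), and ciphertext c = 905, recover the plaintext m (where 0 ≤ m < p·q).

d_p = d mod (p−1) = 939 mod 88 = 59; d_q = d mod (q−1) = 11.
m₁ = c^(d_p) mod p: c ≡ 15 (mod 89), and 15^59 mod 89 = 75.
m₂ = c^(d_q) mod q: c ≡ 4 (mod 17), and 4^11 mod 17 = 13.
h = q_inv·(m₁ − m₂) mod p = 21·(75 − 13) mod 89 = 56.
m = m₂ + h·q = 13 + 56·17 = 965.

965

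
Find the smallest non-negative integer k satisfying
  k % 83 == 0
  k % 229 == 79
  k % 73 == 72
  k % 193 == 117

The moduli are pairwise coprime; N = 83·229·73·193 = 267789623.
N/83 = 3226381; 3226381 ≡ 5 (mod 83); 5·50 ≡ 1, so inverse 50.
N/229 = 1169387; 1169387 ≡ 113 (mod 229); 113·152 ≡ 1, so inverse 152.
N/73 = 3668351; 3668351 ≡ 28 (mod 73); 28·60 ≡ 1, so inverse 60.
N/193 = 1387511; 1387511 ≡ 34 (mod 193); 34·176 ≡ 1, so inverse 176.
k ≡ 0·3226381·50 + 79·1169387·152 + 72·3668351·60 + 117·1387511·176 = 58460901928.
58460901928 mod 267789623 = 82764114.

82764114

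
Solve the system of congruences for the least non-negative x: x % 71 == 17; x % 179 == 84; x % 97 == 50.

From x ≡ 17 (mod 71) write x = 17 + 71t. Substituting into x ≡ 84 (mod 179) gives 71t ≡ 67 (mod 179), and since 71⁻¹ ≡ 58 (mod 179), t ≡ 127. Hence x ≡ 17 + 71·127 = 9034 (mod 12709).
From x ≡ 9034 (mod 12709) write x = 9034 + 12709t. Substituting into x ≡ 50 (mod 97) gives 12709t ≡ 37 (mod 97), and since 2⁻¹ ≡ 49 (mod 97), t ≡ 67. Hence x ≡ 9034 + 12709·67 = 860537 (mod 1232773).

860537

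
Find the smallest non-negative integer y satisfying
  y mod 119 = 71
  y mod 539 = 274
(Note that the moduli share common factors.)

5664

gcd(119, 539) = 7 and 7 | (274 − 71), so the pair is consistent; merging gives y ≡ 5664 (mod 9163), where 9163 = lcm(119, 539).
The solution is unique modulo lcm(119, 539) = 9163.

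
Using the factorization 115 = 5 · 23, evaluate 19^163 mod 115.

Mod 5: 19 ≡ 4; by Fermat, exponent reduces to 163 mod 4 = 3; 4^3 ≡ 4 (mod 5).
Mod 23: 19 ≡ 19; by Fermat, exponent reduces to 163 mod 22 = 9; 19^9 ≡ 10 (mod 23).
Combine by CRT: x ≡ 4 (mod 5), x ≡ 10 (mod 23) ⇒ x ≡ 79 (mod 115).

79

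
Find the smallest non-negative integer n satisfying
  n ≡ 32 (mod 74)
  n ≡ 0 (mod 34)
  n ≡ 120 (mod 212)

108664

gcd(74, 34) = 2 and 2 | (0 − 32), so the pair is consistent; merging gives n ≡ 476 (mod 1258), where 1258 = lcm(74, 34).
gcd(1258, 212) = 2 and 2 | (120 − 476), so the pair is consistent; merging gives n ≡ 108664 (mod 133348), where 133348 = lcm(1258, 212).
The solution is unique modulo lcm(74, 34, 212) = 133348.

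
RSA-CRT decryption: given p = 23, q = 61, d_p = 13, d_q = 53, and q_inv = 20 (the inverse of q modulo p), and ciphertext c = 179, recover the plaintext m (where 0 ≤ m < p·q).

m₁ = c^(d_p) mod p: c ≡ 18 (mod 23), and 18^13 mod 23 = 2.
m₂ = c^(d_q) mod q: c ≡ 57 (mod 61), and 57^53 mod 61 = 22.
h = q_inv·(m₁ − m₂) mod p = 20·(2 − 22) mod 23 = 14.
m = m₂ + h·q = 22 + 14·61 = 876.

876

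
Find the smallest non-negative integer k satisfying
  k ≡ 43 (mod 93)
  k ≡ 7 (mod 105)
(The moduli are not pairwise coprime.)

322

Combine the congruences pairwise.
gcd(93, 105) = 3 and 3 | (7 − 43), so the pair is consistent; merging gives k ≡ 322 (mod 3255), where 3255 = lcm(93, 105).
The solution is unique modulo lcm(93, 105) = 3255.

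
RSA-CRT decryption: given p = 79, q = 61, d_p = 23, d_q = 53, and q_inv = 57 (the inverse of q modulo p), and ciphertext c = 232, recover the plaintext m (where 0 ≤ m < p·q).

3583

m₁ = c^(d_p) mod p: c ≡ 74 (mod 79), and 74^23 mod 79 = 28.
m₂ = c^(d_q) mod q: c ≡ 49 (mod 61), and 49^53 mod 61 = 45.
h = q_inv·(m₁ − m₂) mod p = 57·(28 − 45) mod 79 = 58.
m = m₂ + h·q = 45 + 58·61 = 3583.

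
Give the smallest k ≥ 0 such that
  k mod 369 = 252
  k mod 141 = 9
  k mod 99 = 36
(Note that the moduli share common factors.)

149328

gcd(369, 141) = 3 and 3 | (9 − 252), so the pair is consistent; merging gives k ≡ 10584 (mod 17343), where 17343 = lcm(369, 141).
gcd(17343, 99) = 9 and 9 | (36 − 10584), so the pair is consistent; merging gives k ≡ 149328 (mod 190773), where 190773 = lcm(17343, 99).
The solution is unique modulo lcm(369, 141, 99) = 190773.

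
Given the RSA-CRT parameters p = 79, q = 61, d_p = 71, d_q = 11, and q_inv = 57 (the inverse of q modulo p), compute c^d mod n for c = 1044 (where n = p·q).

m₁ = c^(d_p) mod p: c ≡ 17 (mod 79), and 17^71 mod 79 = 12.
m₂ = c^(d_q) mod q: c ≡ 7 (mod 61), and 7^11 mod 61 = 31.
h = q_inv·(m₁ − m₂) mod p = 57·(12 − 31) mod 79 = 23.
m = m₂ + h·q = 31 + 23·61 = 1434.

1434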